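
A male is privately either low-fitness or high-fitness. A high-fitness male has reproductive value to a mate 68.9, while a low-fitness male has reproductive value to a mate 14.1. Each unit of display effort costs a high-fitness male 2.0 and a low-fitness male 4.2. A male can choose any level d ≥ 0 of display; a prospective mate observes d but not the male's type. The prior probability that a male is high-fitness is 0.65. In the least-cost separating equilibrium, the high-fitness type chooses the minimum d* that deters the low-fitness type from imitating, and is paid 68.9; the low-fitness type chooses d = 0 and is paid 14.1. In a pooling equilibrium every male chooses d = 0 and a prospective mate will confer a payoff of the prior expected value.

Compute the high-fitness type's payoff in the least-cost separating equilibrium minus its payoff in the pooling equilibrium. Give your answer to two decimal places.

Least-cost separating signal: d* solves 14.1 = 68.9 − 4.2·d*, so d* = (68.9 − 14.1)/4.2 ≈ 13.0476.
High-fitness type's separating payoff: 68.9 − 2.0 × d* = 68.9 − 2.0 × (68.9 − 14.1)/4.2 = 68.9 − 109.6/4.2 ≈ 42.8048.
Pooling payoff: 0.65 × 68.9 + 0.35 × 14.1 = 49.72.
Difference: 42.8048 − 49.72 = -6.9152, i.e. -6.92 to two decimal places.
The high-fitness type would prefer the pooling outcome.

-6.92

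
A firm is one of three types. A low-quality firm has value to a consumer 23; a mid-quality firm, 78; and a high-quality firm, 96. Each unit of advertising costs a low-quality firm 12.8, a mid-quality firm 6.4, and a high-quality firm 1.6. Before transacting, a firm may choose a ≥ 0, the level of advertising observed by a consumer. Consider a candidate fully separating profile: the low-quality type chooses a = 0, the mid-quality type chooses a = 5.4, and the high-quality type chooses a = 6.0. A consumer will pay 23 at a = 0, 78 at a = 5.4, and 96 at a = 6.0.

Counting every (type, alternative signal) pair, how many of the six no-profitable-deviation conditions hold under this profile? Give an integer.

5

High-quality (own payoff 96 − 1.6×6.0 = 86.4): to a=0 gives 23 → no gain ✓; to a=5.4 gives 78 − 1.6×5.4 = 69.36 → no gain ✓.
Mid-quality (own payoff 78 − 6.4×5.4 = 43.44): to a=0 gives 23 → no gain ✓; to a=6.0 gives 96 − 6.4×6.0 = 57.6 → profitable ✗.
Low-quality (own payoff 23): to a=5.4 gives 78 − 12.8×5.4 = 8.88 → no gain ✓; to a=6.0 gives 96 − 12.8×6.0 = 19.2 → no gain ✓.
5 of the 6 constraints hold; not an equilibrium.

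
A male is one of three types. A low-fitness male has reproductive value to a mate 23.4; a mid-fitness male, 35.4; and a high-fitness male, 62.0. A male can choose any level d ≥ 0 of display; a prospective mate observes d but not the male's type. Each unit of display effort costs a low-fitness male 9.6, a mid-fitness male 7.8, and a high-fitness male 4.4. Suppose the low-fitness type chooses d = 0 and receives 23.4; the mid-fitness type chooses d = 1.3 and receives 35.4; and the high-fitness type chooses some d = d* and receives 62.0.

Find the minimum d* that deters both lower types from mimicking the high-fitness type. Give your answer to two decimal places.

4.71

Low-fitness type (on-path payoff 23.4) won't mimic when 23.4 ≥ 62.0 − 9.6·d*, i.e. d* ≥ 4.02.
Mid-fitness type (on-path payoff 35.4 − 7.8×1.3 = 25.26) won't mimic when 25.26 ≥ 62.0 − 7.8·d*, i.e. d* ≥ 4.71.
Both must hold, so d* = max(4.02, 4.71) = 4.71. The mid-fitness type's constraint binds.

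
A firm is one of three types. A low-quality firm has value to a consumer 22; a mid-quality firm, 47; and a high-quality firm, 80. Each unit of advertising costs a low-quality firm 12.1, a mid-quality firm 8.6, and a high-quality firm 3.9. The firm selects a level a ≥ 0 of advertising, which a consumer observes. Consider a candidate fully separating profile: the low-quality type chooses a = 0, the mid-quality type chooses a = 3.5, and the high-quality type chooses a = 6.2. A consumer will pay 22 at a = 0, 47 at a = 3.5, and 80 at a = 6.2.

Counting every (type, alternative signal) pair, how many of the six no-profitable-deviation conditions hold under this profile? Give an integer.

4

Low-quality (own payoff 22): to a=3.5 gives 47 − 12.1×3.5 = 4.65 → no gain ✓; to a=6.2 gives 80 − 12.1×6.2 = 4.98 → no gain ✓.
Mid-quality (own payoff 47 − 8.6×3.5 = 16.9): to a=0 gives 22 → profitable ✗; to a=6.2 gives 80 − 8.6×6.2 = 26.68 → profitable ✗.
High-quality (own payoff 80 − 3.9×6.2 = 55.82): to a=0 gives 22 → no gain ✓; to a=3.5 gives 47 − 3.9×3.5 = 33.35 → no gain ✓.
4 of the 6 constraints hold; not an equilibrium.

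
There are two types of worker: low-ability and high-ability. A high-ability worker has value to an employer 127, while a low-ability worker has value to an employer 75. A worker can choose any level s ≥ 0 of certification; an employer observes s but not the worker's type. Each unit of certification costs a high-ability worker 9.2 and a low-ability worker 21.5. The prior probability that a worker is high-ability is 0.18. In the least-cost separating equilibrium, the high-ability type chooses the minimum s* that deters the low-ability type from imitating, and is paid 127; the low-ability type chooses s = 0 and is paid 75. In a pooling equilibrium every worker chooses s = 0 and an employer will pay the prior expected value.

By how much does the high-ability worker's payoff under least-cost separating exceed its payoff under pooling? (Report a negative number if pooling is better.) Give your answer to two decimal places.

Least-cost separating signal: s* solves 75 = 127 − 21.5·s*, so s* = (127 − 75)/21.5 ≈ 2.4186.
High-ability type's separating payoff: 127 − 9.2 × s* = 127 − 9.2 × (127 − 75)/21.5 = 127 − 478.4/21.5 ≈ 104.7488.
Pooling payoff: 0.18 × 127 + 0.82 × 75 = 84.36.
Difference: 104.7488 − 84.36 = 20.3888, i.e. 20.39 to two decimal places.
The high-ability type prefers to separate.

20.39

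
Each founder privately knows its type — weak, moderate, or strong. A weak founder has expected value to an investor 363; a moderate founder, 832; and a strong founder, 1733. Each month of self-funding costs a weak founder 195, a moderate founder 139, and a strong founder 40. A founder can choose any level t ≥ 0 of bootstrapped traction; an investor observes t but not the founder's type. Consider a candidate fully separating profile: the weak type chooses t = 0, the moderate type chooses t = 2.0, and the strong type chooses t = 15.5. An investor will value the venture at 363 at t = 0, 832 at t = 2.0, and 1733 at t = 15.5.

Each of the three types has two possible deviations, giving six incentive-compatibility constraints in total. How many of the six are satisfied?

Moderate (own payoff 832 − 139×2.0 = 554): to t=0 gives 363 → no gain ✓; to t=15.5 gives 1733 − 139×15.5 = -421.5 → no gain ✓.
Strong (own payoff 1733 − 40×15.5 = 1113): to t=0 gives 363 → no gain ✓; to t=2.0 gives 832 − 40×2.0 = 752 → no gain ✓.
Weak (own payoff 363): to t=2.0 gives 832 − 195×2.0 = 442 → profitable ✗; to t=15.5 gives 1733 − 195×15.5 = -1289.5 → no gain ✓.
5 of the 6 constraints hold; not an equilibrium.

5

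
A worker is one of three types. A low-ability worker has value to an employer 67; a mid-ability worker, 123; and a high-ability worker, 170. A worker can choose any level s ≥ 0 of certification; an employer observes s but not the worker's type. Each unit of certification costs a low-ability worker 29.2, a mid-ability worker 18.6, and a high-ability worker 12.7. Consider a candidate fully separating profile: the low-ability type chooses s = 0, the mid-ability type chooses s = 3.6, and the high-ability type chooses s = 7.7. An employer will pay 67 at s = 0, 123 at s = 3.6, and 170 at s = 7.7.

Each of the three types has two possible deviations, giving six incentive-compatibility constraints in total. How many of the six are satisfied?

High-ability (own payoff 170 − 12.7×7.7 = 72.21): to s=0 gives 67 → no gain ✓; to s=3.6 gives 123 − 12.7×3.6 = 77.28 → profitable ✗.
Low-ability (own payoff 67): to s=3.6 gives 123 − 29.2×3.6 = 17.88 → no gain ✓; to s=7.7 gives 170 − 29.2×7.7 = -54.84 → no gain ✓.
Mid-ability (own payoff 123 − 18.6×3.6 = 56.04): to s=0 gives 67 → profitable ✗; to s=7.7 gives 170 − 18.6×7.7 = 26.78 → no gain ✓.
4 of the 6 constraints hold; not an equilibrium.

4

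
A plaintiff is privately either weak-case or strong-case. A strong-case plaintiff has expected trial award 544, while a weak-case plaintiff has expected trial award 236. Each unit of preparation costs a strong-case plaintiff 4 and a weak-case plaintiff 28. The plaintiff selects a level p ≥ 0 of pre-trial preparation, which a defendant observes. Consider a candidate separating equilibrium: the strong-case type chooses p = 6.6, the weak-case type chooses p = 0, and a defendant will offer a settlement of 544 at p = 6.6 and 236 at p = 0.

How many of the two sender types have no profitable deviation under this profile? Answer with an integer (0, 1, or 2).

Strong-case type: signal → 544 − 4 × 6.6 = 517.6; deviate to 0 → 236. IC holds (517.6 ≥ 236).
Weak-case type: stay at 0 → 236; mimic → 544 − 28 × 6.6 = 359.2. IC fails (236 < 359.2).
1 of 2 constraints hold, so this profile is not an equilibrium.

1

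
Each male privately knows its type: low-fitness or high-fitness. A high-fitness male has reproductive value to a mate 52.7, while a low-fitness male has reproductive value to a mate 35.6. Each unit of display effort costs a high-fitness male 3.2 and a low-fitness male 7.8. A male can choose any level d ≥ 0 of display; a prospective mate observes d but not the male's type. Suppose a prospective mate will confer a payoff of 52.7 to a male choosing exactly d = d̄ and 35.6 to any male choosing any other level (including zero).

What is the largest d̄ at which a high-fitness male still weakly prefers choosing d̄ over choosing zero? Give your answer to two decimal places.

Choosing d̄ yields the high-fitness type 52.7 − 3.2·d̄; choosing zero yields 35.6.
The high-fitness type is indifferent at 52.7 − 3.2·d̄ = 35.6, i.e. d̄ = (52.7 − 35.6) / 3.2 ≈ 5.34.
For any d̄ above 5.34 the high-fitness type would rather pool at zero, so separation collapses.

5.34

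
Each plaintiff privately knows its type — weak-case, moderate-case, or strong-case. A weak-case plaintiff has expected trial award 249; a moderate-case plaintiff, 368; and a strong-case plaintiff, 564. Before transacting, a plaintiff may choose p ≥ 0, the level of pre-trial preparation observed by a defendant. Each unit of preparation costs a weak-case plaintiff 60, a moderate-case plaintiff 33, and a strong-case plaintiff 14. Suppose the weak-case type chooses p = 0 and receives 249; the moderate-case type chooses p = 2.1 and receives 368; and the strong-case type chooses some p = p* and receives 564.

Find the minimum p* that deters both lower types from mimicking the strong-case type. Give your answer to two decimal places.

8.04

Moderate-case type (on-path payoff 368 − 33×2.1 = 298.7) won't mimic when 298.7 ≥ 564 − 33·p*, i.e. p* ≥ 8.04.
Weak-case type (on-path payoff 249) won't mimic when 249 ≥ 564 − 60·p*, i.e. p* ≥ 5.25.
Both must hold, so p* = max(5.25, 8.04) = 8.04. The moderate-case type's constraint binds.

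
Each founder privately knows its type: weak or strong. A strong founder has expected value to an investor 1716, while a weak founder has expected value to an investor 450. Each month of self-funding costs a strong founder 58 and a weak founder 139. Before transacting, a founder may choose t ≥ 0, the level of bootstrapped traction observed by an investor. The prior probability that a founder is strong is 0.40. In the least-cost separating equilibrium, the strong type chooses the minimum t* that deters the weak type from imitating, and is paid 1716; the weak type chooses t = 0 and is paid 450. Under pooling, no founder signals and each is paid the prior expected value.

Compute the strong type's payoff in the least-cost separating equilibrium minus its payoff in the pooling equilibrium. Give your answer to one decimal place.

Least-cost separating signal: t* solves 450 = 1716 − 139·t*, so t* = (1716 − 450)/139 ≈ 9.1079.
Strong type's separating payoff: 1716 − 58 × t* = 1716 − 58 × (1716 − 450)/139 = 1716 − 73428/139 ≈ 1187.741.
Pooling payoff: 0.40 × 1716 + 0.60 × 450 = 956.4.
Difference: 1187.741 − 956.4 = 231.341, i.e. 231.3 to one decimal place.
The strong type prefers to separate.

231.3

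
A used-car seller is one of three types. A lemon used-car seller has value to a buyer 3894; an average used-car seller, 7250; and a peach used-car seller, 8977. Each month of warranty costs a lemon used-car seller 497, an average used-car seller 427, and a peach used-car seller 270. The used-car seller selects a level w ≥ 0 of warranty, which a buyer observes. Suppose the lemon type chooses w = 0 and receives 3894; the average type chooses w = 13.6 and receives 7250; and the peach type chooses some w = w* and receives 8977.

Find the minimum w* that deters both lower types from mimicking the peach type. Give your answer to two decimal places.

17.64

Lemon type (on-path payoff 3894) won't mimic when 3894 ≥ 8977 − 497·w*, i.e. w* ≥ 10.23.
Average type (on-path payoff 7250 − 427×13.6 = 1442.8) won't mimic when 1442.8 ≥ 8977 − 427·w*, i.e. w* ≥ 17.64.
Both must hold, so w* = max(10.23, 17.64) = 17.64. The average type's constraint binds.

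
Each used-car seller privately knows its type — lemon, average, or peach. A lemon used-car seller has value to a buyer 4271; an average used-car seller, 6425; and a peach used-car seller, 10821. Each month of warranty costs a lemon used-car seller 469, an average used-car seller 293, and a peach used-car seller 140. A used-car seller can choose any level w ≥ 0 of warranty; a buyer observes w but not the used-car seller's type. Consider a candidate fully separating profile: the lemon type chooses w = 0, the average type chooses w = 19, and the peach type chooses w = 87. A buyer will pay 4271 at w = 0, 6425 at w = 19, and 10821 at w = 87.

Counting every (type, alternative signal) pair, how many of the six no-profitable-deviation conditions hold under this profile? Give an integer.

3

Average (own payoff 6425 − 293×19 = 858): to w=0 gives 4271 → profitable ✗; to w=87 gives 10821 − 293×87 = -14670 → no gain ✓.
Peach (own payoff 10821 − 140×87 = -1359): to w=0 gives 4271 → profitable ✗; to w=19 gives 6425 − 140×19 = 3765 → profitable ✗.
Lemon (own payoff 4271): to w=19 gives 6425 − 469×19 = -2486 → no gain ✓; to w=87 gives 10821 − 469×87 = -29982 → no gain ✓.
3 of the 6 constraints hold; not an equilibrium.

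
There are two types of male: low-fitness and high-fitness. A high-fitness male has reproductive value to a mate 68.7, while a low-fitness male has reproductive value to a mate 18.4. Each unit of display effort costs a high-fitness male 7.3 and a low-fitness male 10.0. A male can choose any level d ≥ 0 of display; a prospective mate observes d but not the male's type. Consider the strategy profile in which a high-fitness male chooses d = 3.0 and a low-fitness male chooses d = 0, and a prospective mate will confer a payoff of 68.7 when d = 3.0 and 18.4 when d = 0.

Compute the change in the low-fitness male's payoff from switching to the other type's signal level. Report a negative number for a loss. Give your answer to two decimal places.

20.30

Playing d = 0 the low-fitness male receives 18.4.
Deviating to d = 3.0 brings payment 68.7 at cost 10.0 × 3.0 = 30, netting 38.7.
Gain from deviating: 38.7 − 18.4 = 20.30.
The gain is positive, so the low-fitness type's incentive-compatibility constraint is violated — this profile is not a separating equilibrium.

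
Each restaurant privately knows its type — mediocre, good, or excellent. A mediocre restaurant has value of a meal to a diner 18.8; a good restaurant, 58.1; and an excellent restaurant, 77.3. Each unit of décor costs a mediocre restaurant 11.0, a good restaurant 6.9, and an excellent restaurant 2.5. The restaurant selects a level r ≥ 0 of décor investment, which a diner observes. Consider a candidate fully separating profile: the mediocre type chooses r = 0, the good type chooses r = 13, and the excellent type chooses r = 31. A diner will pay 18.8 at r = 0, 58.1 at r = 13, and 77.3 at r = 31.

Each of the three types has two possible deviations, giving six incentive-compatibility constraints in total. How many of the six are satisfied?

3

Excellent (own payoff 77.3 − 2.5×31 = -0.2): to r=0 gives 18.8 → profitable ✗; to r=13 gives 58.1 − 2.5×13 = 25.6 → profitable ✗.
Good (own payoff 58.1 − 6.9×13 = -31.6): to r=0 gives 18.8 → profitable ✗; to r=31 gives 77.3 − 6.9×31 = -136.6 → no gain ✓.
Mediocre (own payoff 18.8): to r=13 gives 58.1 − 11.0×13 = -84.9 → no gain ✓; to r=31 gives 77.3 − 11.0×31 = -263.7 → no gain ✓.
3 of the 6 constraints hold; not an equilibrium.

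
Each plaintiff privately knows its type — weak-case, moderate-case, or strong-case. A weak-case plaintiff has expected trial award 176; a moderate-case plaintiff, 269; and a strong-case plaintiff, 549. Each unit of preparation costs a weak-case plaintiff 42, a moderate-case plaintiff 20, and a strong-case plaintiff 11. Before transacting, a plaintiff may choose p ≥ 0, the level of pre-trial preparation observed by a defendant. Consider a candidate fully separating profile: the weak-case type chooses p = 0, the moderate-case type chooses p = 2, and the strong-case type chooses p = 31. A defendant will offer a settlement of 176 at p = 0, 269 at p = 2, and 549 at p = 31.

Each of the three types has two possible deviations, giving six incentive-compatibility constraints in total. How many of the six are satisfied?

Moderate-case (own payoff 269 − 20×2 = 229): to p=0 gives 176 → no gain ✓; to p=31 gives 549 − 20×31 = -71 → no gain ✓.
Weak-case (own payoff 176): to p=2 gives 269 − 42×2 = 185 → profitable ✗; to p=31 gives 549 − 42×31 = -753 → no gain ✓.
Strong-case (own payoff 549 − 11×31 = 208): to p=0 gives 176 → no gain ✓; to p=2 gives 269 − 11×2 = 247 → profitable ✗.
4 of the 6 constraints hold; not an equilibrium.

4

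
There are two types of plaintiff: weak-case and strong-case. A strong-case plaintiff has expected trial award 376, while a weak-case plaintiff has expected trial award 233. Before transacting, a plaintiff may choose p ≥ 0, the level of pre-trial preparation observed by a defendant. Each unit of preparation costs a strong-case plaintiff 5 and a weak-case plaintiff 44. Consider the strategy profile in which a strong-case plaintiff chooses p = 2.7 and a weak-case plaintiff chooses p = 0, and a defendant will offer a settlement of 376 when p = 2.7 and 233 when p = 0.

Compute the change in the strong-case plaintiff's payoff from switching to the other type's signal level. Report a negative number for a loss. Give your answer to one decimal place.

Playing p = 2.7 the strong-case plaintiff receives 376 − 5 × 2.7 = 362.5.
Deviating to p = 0 yields 233 instead.
Gain from deviating: 233 − 362.5 = -129.5.
The gain is negative, so the strong-case type's incentive-compatibility constraint is satisfied.

-129.5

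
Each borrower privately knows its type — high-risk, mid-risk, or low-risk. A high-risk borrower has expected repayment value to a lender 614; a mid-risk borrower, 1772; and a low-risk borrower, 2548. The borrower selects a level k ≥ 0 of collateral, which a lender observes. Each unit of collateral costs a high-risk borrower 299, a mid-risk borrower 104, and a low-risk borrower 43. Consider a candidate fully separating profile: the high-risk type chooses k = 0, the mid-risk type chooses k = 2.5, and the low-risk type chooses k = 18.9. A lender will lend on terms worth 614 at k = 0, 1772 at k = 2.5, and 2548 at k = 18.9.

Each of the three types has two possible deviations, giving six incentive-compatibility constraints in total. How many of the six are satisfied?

Mid-risk (own payoff 1772 − 104×2.5 = 1512): to k=0 gives 614 → no gain ✓; to k=18.9 gives 2548 − 104×18.9 = 582.4 → no gain ✓.
High-risk (own payoff 614): to k=2.5 gives 1772 − 299×2.5 = 1024.5 → profitable ✗; to k=18.9 gives 2548 − 299×18.9 = -3103.1 → no gain ✓.
Low-risk (own payoff 2548 − 43×18.9 = 1735.3): to k=0 gives 614 → no gain ✓; to k=2.5 gives 1772 − 43×2.5 = 1664.5 → no gain ✓.
5 of the 6 constraints hold; not an equilibrium.

5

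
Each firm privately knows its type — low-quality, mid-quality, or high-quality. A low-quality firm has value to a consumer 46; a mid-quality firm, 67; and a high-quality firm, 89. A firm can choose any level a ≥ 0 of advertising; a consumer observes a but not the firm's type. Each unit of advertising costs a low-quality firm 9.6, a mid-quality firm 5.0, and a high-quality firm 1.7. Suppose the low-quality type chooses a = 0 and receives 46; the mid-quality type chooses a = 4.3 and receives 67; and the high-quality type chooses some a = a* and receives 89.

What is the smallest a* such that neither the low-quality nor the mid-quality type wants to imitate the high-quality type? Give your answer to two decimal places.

8.70

Low-quality type (on-path payoff 46) won't mimic when 46 ≥ 89 − 9.6·a*, i.e. a* ≥ 4.48.
Mid-quality type (on-path payoff 67 − 5.0×4.3 = 45.5) won't mimic when 45.5 ≥ 89 − 5.0·a*, i.e. a* ≥ 8.70.
Both must hold, so a* = max(4.48, 8.70) = 8.70. The mid-quality type's constraint binds.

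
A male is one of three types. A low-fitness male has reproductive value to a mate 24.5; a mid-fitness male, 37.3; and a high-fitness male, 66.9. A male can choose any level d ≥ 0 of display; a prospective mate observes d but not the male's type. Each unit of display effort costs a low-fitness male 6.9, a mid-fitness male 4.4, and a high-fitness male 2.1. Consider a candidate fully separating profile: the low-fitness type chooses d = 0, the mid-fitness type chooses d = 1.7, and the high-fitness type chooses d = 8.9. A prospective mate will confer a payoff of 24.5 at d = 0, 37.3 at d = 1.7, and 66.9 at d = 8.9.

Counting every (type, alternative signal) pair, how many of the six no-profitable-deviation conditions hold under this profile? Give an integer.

5

Mid-fitness (own payoff 37.3 − 4.4×1.7 = 29.82): to d=0 gives 24.5 → no gain ✓; to d=8.9 gives 66.9 − 4.4×8.9 = 27.74 → no gain ✓.
High-fitness (own payoff 66.9 − 2.1×8.9 = 48.21): to d=0 gives 24.5 → no gain ✓; to d=1.7 gives 37.3 − 2.1×1.7 = 33.73 → no gain ✓.
Low-fitness (own payoff 24.5): to d=1.7 gives 37.3 − 6.9×1.7 = 25.57 → profitable ✗; to d=8.9 gives 66.9 − 6.9×8.9 = 5.49 → no gain ✓.
5 of the 6 constraints hold; not an equilibrium.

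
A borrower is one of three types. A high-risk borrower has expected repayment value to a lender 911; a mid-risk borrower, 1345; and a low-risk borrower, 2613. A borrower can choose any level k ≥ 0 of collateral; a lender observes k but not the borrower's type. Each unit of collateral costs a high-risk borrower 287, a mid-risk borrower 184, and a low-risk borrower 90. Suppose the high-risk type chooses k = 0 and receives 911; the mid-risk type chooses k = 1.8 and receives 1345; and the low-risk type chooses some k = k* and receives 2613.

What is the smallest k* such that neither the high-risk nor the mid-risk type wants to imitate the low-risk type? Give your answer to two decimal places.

Mid-risk type (on-path payoff 1345 − 184×1.8 = 1013.8) won't mimic when 1013.8 ≥ 2613 − 184·k*, i.e. k* ≥ 8.69.
High-risk type (on-path payoff 911) won't mimic when 911 ≥ 2613 − 287·k*, i.e. k* ≥ 5.93.
Both must hold, so k* = max(5.93, 8.69) = 8.69. The mid-risk type's constraint binds.

8.69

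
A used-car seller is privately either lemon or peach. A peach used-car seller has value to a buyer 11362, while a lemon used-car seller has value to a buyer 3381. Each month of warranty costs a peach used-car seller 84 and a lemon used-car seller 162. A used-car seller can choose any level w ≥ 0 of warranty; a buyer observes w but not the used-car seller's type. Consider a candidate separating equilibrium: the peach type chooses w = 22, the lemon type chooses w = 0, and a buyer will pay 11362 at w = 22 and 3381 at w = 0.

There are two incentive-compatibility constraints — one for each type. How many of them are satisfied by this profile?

Lemon type: stay at 0 → 3381; mimic → 11362 − 162 × 22 = 7798. IC fails (3381 < 7798).
Peach type: signal → 11362 − 84 × 22 = 9514; deviate to 0 → 3381. IC holds (9514 ≥ 3381).
1 of 2 constraints hold, so this profile is not an equilibrium.

1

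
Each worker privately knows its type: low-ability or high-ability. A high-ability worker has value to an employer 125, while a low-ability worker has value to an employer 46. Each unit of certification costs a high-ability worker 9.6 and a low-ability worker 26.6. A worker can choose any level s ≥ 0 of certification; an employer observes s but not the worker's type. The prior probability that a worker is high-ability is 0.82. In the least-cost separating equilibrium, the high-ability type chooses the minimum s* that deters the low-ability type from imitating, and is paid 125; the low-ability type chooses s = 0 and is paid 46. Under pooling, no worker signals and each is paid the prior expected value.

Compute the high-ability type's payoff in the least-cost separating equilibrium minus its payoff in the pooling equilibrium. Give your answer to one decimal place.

Least-cost separating signal: s* solves 46 = 125 − 26.6·s*, so s* = (125 − 46)/26.6 ≈ 2.9699.
High-ability type's separating payoff: 125 − 9.6 × s* = 125 − 9.6 × (125 − 46)/26.6 = 125 − 758.4/26.6 ≈ 96.489.
Pooling payoff: 0.82 × 125 + 0.18 × 46 = 110.78.
Difference: 96.489 − 110.78 = -14.291, i.e. -14.3 to one decimal place.
The high-ability type would prefer the pooling outcome.

-14.3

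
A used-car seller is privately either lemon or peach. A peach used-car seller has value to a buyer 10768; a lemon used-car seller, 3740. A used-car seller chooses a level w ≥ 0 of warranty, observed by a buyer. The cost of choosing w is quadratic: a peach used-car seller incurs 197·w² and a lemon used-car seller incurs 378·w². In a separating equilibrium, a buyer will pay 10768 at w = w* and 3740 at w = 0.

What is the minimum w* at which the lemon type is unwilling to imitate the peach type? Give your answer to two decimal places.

4.31

The lemon type at w = 0 receives 3740; imitating at w* yields 10768 − 378·w*².
Indifference: 3740 = 10768 − 378·w*², so w*² = (10768 − 3740) / 378 ≈ 18.5926.
w* = √18.5926 ≈ 4.31.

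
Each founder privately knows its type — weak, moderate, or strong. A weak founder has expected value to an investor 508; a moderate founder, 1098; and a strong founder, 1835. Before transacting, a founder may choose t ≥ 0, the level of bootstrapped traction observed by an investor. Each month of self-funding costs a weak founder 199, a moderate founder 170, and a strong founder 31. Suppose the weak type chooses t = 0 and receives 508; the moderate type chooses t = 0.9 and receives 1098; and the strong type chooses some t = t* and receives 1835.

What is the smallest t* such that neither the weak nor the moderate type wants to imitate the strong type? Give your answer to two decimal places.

Moderate type (on-path payoff 1098 − 170×0.9 = 945) won't mimic when 945 ≥ 1835 − 170·t*, i.e. t* ≥ 5.24.
Weak type (on-path payoff 508) won't mimic when 508 ≥ 1835 − 199·t*, i.e. t* ≥ 6.67.
Both must hold, so t* = max(6.67, 5.24) = 6.67. The weak type's constraint binds.

6.67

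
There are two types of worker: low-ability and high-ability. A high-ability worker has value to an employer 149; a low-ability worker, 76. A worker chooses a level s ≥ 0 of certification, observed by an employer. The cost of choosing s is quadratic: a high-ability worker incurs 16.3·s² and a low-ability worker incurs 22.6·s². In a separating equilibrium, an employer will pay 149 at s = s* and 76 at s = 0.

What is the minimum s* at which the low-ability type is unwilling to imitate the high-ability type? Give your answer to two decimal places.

The low-ability type at s = 0 receives 76; imitating at s* yields 149 − 22.6·s*².
Indifference: 76 = 149 − 22.6·s*², so s*² = (149 − 76) / 22.6 ≈ 3.2301.
s* = √3.2301 ≈ 1.80.

1.80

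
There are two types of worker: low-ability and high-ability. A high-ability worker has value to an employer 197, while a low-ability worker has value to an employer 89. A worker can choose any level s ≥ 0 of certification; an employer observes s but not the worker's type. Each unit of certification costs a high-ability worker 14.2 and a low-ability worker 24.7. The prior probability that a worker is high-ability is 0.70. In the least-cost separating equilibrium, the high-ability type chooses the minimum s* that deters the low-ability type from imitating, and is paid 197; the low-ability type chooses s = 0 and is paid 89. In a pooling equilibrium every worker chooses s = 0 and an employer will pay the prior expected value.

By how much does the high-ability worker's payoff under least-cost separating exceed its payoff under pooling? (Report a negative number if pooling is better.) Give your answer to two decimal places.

-29.69

Least-cost separating signal: s* solves 89 = 197 − 24.7·s*, so s* = (197 − 89)/24.7 ≈ 4.3725.
High-ability type's separating payoff: 197 − 14.2 × s* = 197 − 14.2 × (197 − 89)/24.7 = 197 − 1533.6/24.7 ≈ 134.9109.
Pooling payoff: 0.70 × 197 + 0.30 × 89 = 164.6.
Difference: 134.9109 − 164.6 = -29.6891, i.e. -29.69 to two decimal places.
The high-ability type would prefer the pooling outcome.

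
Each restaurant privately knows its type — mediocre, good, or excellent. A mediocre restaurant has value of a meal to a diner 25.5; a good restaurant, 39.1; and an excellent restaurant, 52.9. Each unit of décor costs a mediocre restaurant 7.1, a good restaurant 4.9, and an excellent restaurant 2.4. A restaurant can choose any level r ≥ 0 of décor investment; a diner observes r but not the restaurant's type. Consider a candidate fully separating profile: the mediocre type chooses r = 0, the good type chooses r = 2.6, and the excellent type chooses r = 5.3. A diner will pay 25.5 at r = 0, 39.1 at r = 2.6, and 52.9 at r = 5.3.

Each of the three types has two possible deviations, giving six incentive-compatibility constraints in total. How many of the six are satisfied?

5

Good (own payoff 39.1 − 4.9×2.6 = 26.36): to r=0 gives 25.5 → no gain ✓; to r=5.3 gives 52.9 − 4.9×5.3 = 26.93 → profitable ✗.
Excellent (own payoff 52.9 − 2.4×5.3 = 40.18): to r=0 gives 25.5 → no gain ✓; to r=2.6 gives 39.1 − 2.4×2.6 = 32.86 → no gain ✓.
Mediocre (own payoff 25.5): to r=2.6 gives 39.1 − 7.1×2.6 = 20.64 → no gain ✓; to r=5.3 gives 52.9 − 7.1×5.3 = 15.27 → no gain ✓.
5 of the 6 constraints hold; not an equilibrium.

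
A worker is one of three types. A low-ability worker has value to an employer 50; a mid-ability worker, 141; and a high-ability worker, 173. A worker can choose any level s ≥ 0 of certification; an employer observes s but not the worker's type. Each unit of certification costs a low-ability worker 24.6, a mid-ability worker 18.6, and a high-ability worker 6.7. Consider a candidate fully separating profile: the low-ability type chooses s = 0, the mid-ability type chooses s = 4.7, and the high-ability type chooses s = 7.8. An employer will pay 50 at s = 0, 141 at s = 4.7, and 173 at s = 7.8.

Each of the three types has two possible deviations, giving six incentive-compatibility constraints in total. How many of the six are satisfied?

6

Mid-ability (own payoff 141 − 18.6×4.7 = 53.58): to s=0 gives 50 → no gain ✓; to s=7.8 gives 173 − 18.6×7.8 = 27.92 → no gain ✓.
Low-ability (own payoff 50): to s=4.7 gives 141 − 24.6×4.7 = 25.38 → no gain ✓; to s=7.8 gives 173 − 24.6×7.8 = -18.88 → no gain ✓.
High-ability (own payoff 173 − 6.7×7.8 = 120.74): to s=0 gives 50 → no gain ✓; to s=4.7 gives 141 − 6.7×4.7 = 109.51 → no gain ✓.
6 of the 6 constraints hold; this profile is a separating equilibrium.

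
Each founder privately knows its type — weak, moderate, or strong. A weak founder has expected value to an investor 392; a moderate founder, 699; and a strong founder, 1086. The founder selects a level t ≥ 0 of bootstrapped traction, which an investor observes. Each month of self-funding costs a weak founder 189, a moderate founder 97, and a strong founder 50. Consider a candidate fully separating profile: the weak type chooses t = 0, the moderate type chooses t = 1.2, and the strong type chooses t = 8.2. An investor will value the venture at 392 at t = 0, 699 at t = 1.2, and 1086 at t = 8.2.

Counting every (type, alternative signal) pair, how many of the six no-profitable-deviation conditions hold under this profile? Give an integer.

5

Weak (own payoff 392): to t=1.2 gives 699 − 189×1.2 = 472.2 → profitable ✗; to t=8.2 gives 1086 − 189×8.2 = -463.8 → no gain ✓.
Moderate (own payoff 699 − 97×1.2 = 582.6): to t=0 gives 392 → no gain ✓; to t=8.2 gives 1086 − 97×8.2 = 290.6 → no gain ✓.
Strong (own payoff 1086 − 50×8.2 = 676): to t=0 gives 392 → no gain ✓; to t=1.2 gives 699 − 50×1.2 = 639 → no gain ✓.
5 of the 6 constraints hold; not an equilibrium.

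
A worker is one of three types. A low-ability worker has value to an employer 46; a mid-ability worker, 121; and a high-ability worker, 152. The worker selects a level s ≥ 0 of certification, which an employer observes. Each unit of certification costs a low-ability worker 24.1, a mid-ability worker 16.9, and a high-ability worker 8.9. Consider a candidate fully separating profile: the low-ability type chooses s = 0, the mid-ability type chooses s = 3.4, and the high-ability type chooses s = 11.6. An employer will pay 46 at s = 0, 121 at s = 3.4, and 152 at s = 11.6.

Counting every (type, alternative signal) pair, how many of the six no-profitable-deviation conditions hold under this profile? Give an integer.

5

High-ability (own payoff 152 − 8.9×11.6 = 48.76): to s=0 gives 46 → no gain ✓; to s=3.4 gives 121 − 8.9×3.4 = 90.74 → profitable ✗.
Low-ability (own payoff 46): to s=3.4 gives 121 − 24.1×3.4 = 39.06 → no gain ✓; to s=11.6 gives 152 − 24.1×11.6 = -127.56 → no gain ✓.
Mid-ability (own payoff 121 − 16.9×3.4 = 63.54): to s=0 gives 46 → no gain ✓; to s=11.6 gives 152 − 16.9×11.6 = -44.04 → no gain ✓.
5 of the 6 constraints hold; not an equilibrium.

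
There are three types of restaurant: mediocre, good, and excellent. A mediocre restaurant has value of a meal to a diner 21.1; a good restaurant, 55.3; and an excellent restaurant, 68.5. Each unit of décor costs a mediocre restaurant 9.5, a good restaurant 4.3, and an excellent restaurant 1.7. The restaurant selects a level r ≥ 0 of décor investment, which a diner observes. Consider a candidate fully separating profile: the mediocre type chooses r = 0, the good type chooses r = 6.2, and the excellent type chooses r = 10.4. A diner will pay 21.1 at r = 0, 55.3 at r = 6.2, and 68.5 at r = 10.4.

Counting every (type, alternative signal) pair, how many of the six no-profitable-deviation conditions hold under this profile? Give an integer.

6

Good (own payoff 55.3 − 4.3×6.2 = 28.64): to r=0 gives 21.1 → no gain ✓; to r=10.4 gives 68.5 − 4.3×10.4 = 23.78 → no gain ✓.
Mediocre (own payoff 21.1): to r=6.2 gives 55.3 − 9.5×6.2 = -3.6 → no gain ✓; to r=10.4 gives 68.5 − 9.5×10.4 = -30.3 → no gain ✓.
Excellent (own payoff 68.5 − 1.7×10.4 = 50.82): to r=0 gives 21.1 → no gain ✓; to r=6.2 gives 55.3 − 1.7×6.2 = 44.76 → no gain ✓.
6 of the 6 constraints hold; this profile is a separating equilibrium.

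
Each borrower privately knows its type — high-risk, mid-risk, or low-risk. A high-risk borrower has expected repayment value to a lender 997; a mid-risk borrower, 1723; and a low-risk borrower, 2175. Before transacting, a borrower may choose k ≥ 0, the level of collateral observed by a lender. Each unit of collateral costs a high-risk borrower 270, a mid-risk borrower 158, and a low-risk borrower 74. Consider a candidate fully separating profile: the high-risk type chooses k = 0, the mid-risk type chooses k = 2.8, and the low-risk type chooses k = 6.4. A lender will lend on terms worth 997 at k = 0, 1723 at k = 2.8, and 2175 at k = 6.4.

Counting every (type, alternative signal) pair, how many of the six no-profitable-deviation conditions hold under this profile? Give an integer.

6

Mid-risk (own payoff 1723 − 158×2.8 = 1280.6): to k=0 gives 997 → no gain ✓; to k=6.4 gives 2175 − 158×6.4 = 1163.8 → no gain ✓.
High-risk (own payoff 997): to k=2.8 gives 1723 − 270×2.8 = 967 → no gain ✓; to k=6.4 gives 2175 − 270×6.4 = 447 → no gain ✓.
Low-risk (own payoff 2175 − 74×6.4 = 1701.4): to k=0 gives 997 → no gain ✓; to k=2.8 gives 1723 − 74×2.8 = 1515.8 → no gain ✓.
6 of the 6 constraints hold; this profile is a separating equilibrium.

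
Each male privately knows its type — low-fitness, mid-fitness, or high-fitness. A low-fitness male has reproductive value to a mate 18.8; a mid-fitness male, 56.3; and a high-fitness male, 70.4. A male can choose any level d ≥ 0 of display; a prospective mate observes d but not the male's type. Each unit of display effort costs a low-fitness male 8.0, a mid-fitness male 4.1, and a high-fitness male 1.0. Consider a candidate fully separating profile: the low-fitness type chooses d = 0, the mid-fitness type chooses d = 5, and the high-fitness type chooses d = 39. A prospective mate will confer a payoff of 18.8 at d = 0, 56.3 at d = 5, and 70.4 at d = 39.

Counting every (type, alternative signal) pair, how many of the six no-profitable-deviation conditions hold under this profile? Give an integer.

Mid-fitness (own payoff 56.3 − 4.1×5 = 35.8): to d=0 gives 18.8 → no gain ✓; to d=39 gives 70.4 − 4.1×39 = -89.5 → no gain ✓.
High-fitness (own payoff 70.4 − 1.0×39 = 31.4): to d=0 gives 18.8 → no gain ✓; to d=5 gives 56.3 − 1.0×5 = 51.3 → profitable ✗.
Low-fitness (own payoff 18.8): to d=5 gives 56.3 − 8.0×5 = 16.3 → no gain ✓; to d=39 gives 70.4 − 8.0×39 = -241.6 → no gain ✓.
5 of the 6 constraints hold; not an equilibrium.

5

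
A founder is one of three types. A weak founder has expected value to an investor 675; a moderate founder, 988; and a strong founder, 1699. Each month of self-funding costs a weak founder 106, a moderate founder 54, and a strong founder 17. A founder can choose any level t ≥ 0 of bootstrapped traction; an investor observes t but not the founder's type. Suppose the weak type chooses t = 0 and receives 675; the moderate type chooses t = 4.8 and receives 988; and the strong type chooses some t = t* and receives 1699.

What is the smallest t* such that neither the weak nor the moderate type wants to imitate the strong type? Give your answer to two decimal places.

17.97

Moderate type (on-path payoff 988 − 54×4.8 = 728.8) won't mimic when 728.8 ≥ 1699 − 54·t*, i.e. t* ≥ 17.97.
Weak type (on-path payoff 675) won't mimic when 675 ≥ 1699 − 106·t*, i.e. t* ≥ 9.66.
Both must hold, so t* = max(9.66, 17.97) = 17.97. The moderate type's constraint binds.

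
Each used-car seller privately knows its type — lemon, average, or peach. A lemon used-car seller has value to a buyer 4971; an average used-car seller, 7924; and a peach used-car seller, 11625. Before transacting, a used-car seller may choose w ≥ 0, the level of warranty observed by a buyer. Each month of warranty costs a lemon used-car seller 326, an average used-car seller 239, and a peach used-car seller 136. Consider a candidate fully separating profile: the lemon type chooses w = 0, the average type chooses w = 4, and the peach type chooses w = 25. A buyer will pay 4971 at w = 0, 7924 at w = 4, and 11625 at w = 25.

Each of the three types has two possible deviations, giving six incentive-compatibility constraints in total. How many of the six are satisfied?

5

Peach (own payoff 11625 − 136×25 = 8225): to w=0 gives 4971 → no gain ✓; to w=4 gives 7924 − 136×4 = 7380 → no gain ✓.
Average (own payoff 7924 − 239×4 = 6968): to w=0 gives 4971 → no gain ✓; to w=25 gives 11625 − 239×25 = 5650 → no gain ✓.
Lemon (own payoff 4971): to w=4 gives 7924 − 326×4 = 6620 → profitable ✗; to w=25 gives 11625 − 326×25 = 3475 → no gain ✓.
5 of the 6 constraints hold; not an equilibrium.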